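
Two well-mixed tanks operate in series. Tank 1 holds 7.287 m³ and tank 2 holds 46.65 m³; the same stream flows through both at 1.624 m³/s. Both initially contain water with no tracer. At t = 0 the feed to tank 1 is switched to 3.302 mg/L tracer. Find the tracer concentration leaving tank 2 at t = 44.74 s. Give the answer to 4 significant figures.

Each tank obeys Vᵢ dCᵢ/dt = Q(Cᵢ₋₁ − Cᵢ), so τᵢ = Vᵢ/Q.
τ₁ = 7.287/1.624 = 4.48707 s; τ₂ = 46.65/1.624 = 28.7254 s.
Tank 1: C₁ = C_in(1 − e^(−t/τ₁)). Tank 2 (τ₁ ≠ τ₂): C₂ = C_in[1 − (τ₁ e^(−t/τ₁) − τ₂ e^(−t/τ₂))/(τ₁ − τ₂)].
At t = 44.74: e^(−t/τ₁) = 4.67417e-05, e^(−t/τ₂) = 0.210660.
C₂ = 3.302·[1 − (4.48707·4.67417e-05 − 28.7254·0.210660)/(-24.2383)] = 3.302·0.750350 = 2.47766 mg/L.

2.478 mg/L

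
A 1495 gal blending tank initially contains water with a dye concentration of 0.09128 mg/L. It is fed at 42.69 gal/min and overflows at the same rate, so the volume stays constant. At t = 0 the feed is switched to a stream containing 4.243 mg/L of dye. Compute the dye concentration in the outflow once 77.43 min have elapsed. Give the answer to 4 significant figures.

3.788 mg/L

Species balance on the tank: V dC/dt = Q(C_in − C).
Rewrite as dC/dt + C/τ = C_in/τ, τ = V/Q = 35.0199 min.
C approaches C_in exponentially: C(t) = C_in + (C₀ − C_in) e^(−t/τ).
C(77.43) = 4.243 + (0.09128 − 4.243)·e^(−77.43/35.0199) = 4.243 + (-4.15172)·0.109588 = 3.78802 mg/L.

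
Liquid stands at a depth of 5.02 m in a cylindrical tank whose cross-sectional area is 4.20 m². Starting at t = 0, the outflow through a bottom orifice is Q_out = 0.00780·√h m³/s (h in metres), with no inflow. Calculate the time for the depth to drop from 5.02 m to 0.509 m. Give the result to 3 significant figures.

1640 s

A dh/dt = −Q_out = −0.00780 √h.
∫ h^(−1/2) dh = −(0.00780/A) ∫ dt, giving 2√h = 2√h₀ − (0.00780/A) t.
t = 2A(√h₀ − √h)/0.00780 = 2·4.20·(√5.02 − √0.509)/0.00780
  = 8.4000 × (2.2405 − 0.71344) / 0.00780 = 1644.6 s.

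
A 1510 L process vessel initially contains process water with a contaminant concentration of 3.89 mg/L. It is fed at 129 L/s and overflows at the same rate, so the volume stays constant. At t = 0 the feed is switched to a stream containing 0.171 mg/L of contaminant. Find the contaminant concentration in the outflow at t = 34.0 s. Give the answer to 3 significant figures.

Accumulation = in − out for the solute gives V dC/dt = Q(C_in − C).
Time constant τ = V/Q = 1510/129 = 11.705 s.
Integrating: C(t) = C_in + (C₀ − C_in) e^(−t/τ).
C(34.0) = 0.171 + (3.89 − 0.171)·e^(−34.0/11.705) = 0.171 + (3.7190)·0.054769 = 0.37468 mg/L.

0.375 mg/L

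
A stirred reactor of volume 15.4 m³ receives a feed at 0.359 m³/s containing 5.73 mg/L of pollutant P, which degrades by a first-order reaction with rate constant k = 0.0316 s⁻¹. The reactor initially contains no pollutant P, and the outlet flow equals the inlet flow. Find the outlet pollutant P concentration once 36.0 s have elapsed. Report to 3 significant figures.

Accumulation = in − out − consumed: V dC/dt = Q C_in − Q C − k V C.
This is linear with rate a = Q/V + k = 0.054912 s⁻¹.
C_ss = Q C_in/(Q + kV) = 2.4326 mg/L; C(t) = C_ss + (C₀ − C_ss) e^(−a t).
C(36.0) = 2.4326 + (-2.4326)·e^(−0.054912·36.0) = 2.4326 + (-2.4326)·0.13851 = 2.0956 mg/L.

2.10 mg/L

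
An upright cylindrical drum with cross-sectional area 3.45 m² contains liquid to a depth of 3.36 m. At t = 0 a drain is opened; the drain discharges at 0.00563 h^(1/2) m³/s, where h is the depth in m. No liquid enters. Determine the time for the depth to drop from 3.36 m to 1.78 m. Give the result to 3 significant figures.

A dh/dt = −Q_out = −0.00563 √h.
This is separable: 2 d(√h)/dt = −0.00563/A, so √h = √h₀ − (0.00563/(2A)) t.
t = 2A(√h₀ − √h)/0.00563 = 2·3.45·(√3.36 − √1.78)/0.00563
  = 6.9000 × (1.8330 − 1.3342) / 0.00563 = 611.40 s.

611 s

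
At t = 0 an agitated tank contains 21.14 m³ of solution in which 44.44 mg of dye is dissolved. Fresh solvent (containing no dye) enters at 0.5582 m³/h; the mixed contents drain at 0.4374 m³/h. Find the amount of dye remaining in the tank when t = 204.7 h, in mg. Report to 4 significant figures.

Let m(t) be the amount of dye. Volume: V(t) = V₀ + (Q_in − Q_out) t = 21.14 + 0.120800 t; V(204.7) = 45.8678 m³.
No dye enters, so dm/dt = −Q_out · (m/V).
dm/m = −Q_out dt/(V₀ + 0.120800 t); integrating gives ln(m/m₀) = −(Q_out/(Q_in−Q_out)) ln(V/V₀).
m = m₀ (V₀/V)^(Q_out/(Q_in−Q_out)) = 44.44 × (21.14/45.8678)^(3.62086) = 2.68972 mg.

2.690 mg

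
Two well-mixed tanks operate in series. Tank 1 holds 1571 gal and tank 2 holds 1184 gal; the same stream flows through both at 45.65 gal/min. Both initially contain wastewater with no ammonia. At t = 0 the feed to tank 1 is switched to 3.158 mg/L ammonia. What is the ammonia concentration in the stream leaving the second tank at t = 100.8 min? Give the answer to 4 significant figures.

2.671 mg/L

Time constants: τᵢ = Vᵢ/Q for each well-mixed tank.
τ₁ = 1571/45.65 = 34.4140 min; τ₂ = 1184/45.65 = 25.9365 min.
Solving the cascade with C₁(0)=C₂(0)=0 gives C₂(t) = C_in[1 − (τ₁ e^(−t/τ₁) − τ₂ e^(−t/τ₂))/(τ₁ − τ₂)].
At t = 100.8: e^(−t/τ₁) = 0.0534484, e^(−t/τ₂) = 0.0205187.
C₂ = 3.158·[1 − (34.4140·0.0534484 − 25.9365·0.0205187)/(8.47755)] = 3.158·0.845805 = 2.67105 mg/L.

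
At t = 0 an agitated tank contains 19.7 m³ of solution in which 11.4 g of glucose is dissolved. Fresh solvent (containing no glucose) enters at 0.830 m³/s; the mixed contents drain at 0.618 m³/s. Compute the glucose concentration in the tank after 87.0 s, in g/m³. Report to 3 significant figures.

0.0435 g/m³

Let m(t) be the amount of glucose. Volume: V(t) = V₀ + (Q_in − Q_out) t = 19.7 + 0.21200 t; V(87.0) = 38.144 m³.
Species balance (pure solvent in): dm/dt = −Q_out · m/V(t).
dm/m = −Q_out dt/(V₀ + 0.21200 t); integrating gives ln(m/m₀) = −(Q_out/(Q_in−Q_out)) ln(V/V₀).
m = m₀ (V₀/V)^(Q_out/(Q_in−Q_out)) = 11.4 × (19.7/38.144)^(2.9151) = 1.6611 g.
C = m/V = 1.6611/38.144 = 0.043547 g/m³.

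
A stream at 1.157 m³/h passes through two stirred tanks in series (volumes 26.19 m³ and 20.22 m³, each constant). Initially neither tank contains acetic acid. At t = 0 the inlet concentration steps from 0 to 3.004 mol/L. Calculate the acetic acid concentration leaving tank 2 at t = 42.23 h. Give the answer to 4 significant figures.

1.872 mol/L

Each tank obeys Vᵢ dCᵢ/dt = Q(Cᵢ₋₁ − Cᵢ), so τᵢ = Vᵢ/Q.
τ₁ = 26.19/1.157 = 22.6361 h; τ₂ = 20.22/1.157 = 17.4762 h.
Tank 1: C₁ = C_in(1 − e^(−t/τ₁)). Tank 2 (τ₁ ≠ τ₂): C₂ = C_in[1 − (τ₁ e^(−t/τ₁) − τ₂ e^(−t/τ₂))/(τ₁ − τ₂)].
At t = 42.23: e^(−t/τ₁) = 0.154803, e^(−t/τ₂) = 0.0892401.
C₂ = 3.004·[1 − (22.6361·0.154803 − 17.4762·0.0892401)/(5.15990)] = 3.004·0.623140 = 1.87191 mol/L.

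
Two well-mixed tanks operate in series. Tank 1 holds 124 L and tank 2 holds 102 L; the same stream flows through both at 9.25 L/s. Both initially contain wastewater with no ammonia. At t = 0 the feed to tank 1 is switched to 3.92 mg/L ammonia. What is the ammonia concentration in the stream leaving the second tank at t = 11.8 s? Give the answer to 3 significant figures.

0.991 mg/L

Time constants: τᵢ = Vᵢ/Q for each well-mixed tank.
τ₁ = 124/9.25 = 13.405 s; τ₂ = 102/9.25 = 11.027 s.
Solving the cascade with C₁(0)=C₂(0)=0 gives C₂(t) = C_in[1 − (τ₁ e^(−t/τ₁) − τ₂ e^(−t/τ₂))/(τ₁ − τ₂)].
At t = 11.8: e^(−t/τ₁) = 0.41468, e^(−t/τ₂) = 0.34297.
C₂ = 3.92·[1 − (13.405·0.41468 − 11.027·0.34297)/(2.3784)] = 3.92·0.25285 = 0.99119 mg/L.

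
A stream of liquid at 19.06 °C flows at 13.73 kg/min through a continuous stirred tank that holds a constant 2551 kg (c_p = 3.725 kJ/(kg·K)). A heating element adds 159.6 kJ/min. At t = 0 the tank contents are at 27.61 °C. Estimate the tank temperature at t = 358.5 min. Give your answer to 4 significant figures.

22.97 °C

Heat balance on the well-mixed liquid: M c_p dT/dt = ṁ c_p (T_in − T) + 159.6.
τ = M/ṁ = 185.798 min; T_ss = T_in + Q̇/(ṁ c_p) = 19.06 + 159.6/(13.73·3.725) = 22.1806 °C.
T approaches T_ss exponentially: T(t) = T_ss + (T₀ − T_ss) e^(−t/τ).
T(358.5) = 22.1806 + (5.42941)·e^(−358.5/185.798) = 22.1806 + (5.42941)·0.145218 = 22.9690 °C.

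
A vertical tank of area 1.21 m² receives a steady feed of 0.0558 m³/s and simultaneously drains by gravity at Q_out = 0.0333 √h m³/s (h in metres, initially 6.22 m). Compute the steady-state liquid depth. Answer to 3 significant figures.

Volume balance on the tank: A dh/dt = Q_in − 0.0333 √h. At steady state dh/dt = 0:
Q_in = 0.0333 √h_ss ⇒ √h_ss = 0.0558/0.0333 = 1.6757.
h_ss = 1.6757² = 2.8079 m. (Since h₀ = 6.22 m > h_ss, the level will fall toward this value.)

2.81 m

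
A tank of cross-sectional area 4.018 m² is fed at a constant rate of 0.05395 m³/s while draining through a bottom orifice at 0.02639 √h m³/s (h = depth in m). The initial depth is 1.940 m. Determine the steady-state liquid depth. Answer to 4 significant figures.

Unsteady balance on liquid volume: A dh/dt = Q_in − 0.02639 √h. At steady state dh/dt = 0:
Q_in = 0.02639 √h_ss ⇒ √h_ss = 0.05395/0.02639 = 2.04433.
h_ss = 2.04433² = 4.17931 m. (Since h₀ = 1.940 m < h_ss, the level will rise toward this value.)

4.179 m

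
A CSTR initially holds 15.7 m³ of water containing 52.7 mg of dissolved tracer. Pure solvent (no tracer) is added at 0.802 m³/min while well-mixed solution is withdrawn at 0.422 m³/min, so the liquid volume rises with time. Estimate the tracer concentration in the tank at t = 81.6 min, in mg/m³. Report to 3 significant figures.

Total volume: dV/dt = Q_in − Q_out = 0.38000 m³/min, so V(t) = 15.7 + 0.38000 t and V(81.6) = 46.708 m³.
Solute balance: dm/dt = 0 − Q_out C = −Q_out m/V(t).
dm/m = −Q_out dt/(V₀ + 0.38000 t); integrating gives ln(m/m₀) = −(Q_out/(Q_in−Q_out)) ln(V/V₀).
m = m₀ (V₀/V)^(Q_out/(Q_in−Q_out)) = 52.7 × (15.7/46.708)^(1.1105) = 15.703 mg.
C = m/V = 15.703/46.708 = 0.33620 mg/m³.

0.336 mg/m³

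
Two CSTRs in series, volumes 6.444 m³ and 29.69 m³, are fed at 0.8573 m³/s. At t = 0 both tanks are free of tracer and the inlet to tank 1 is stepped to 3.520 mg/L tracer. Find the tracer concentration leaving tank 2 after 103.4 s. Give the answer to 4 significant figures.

3.293 mg/L

Each tank obeys Vᵢ dCᵢ/dt = Q(Cᵢ₋₁ − Cᵢ), so τᵢ = Vᵢ/Q.
τ₁ = 6.444/0.8573 = 7.51662 s; τ₂ = 29.69/0.8573 = 34.6320 s.
Tank 1: C₁ = C_in(1 − e^(−t/τ₁)). Tank 2 (τ₁ ≠ τ₂): C₂ = C_in[1 − (τ₁ e^(−t/τ₁) − τ₂ e^(−t/τ₂))/(τ₁ − τ₂)].
At t = 103.4: e^(−t/τ₁) = 1.06113e-06, e^(−t/τ₂) = 0.0505052.
C₂ = 3.520·[1 − (7.51662·1.06113e-06 − 34.6320·0.0505052)/(-27.1154)] = 3.520·0.935495 = 3.29294 mg/L.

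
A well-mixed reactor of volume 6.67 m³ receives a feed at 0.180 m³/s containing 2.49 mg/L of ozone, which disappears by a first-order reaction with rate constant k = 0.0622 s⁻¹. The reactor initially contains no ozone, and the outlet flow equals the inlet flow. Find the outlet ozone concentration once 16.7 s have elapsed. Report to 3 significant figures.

0.584 mg/L

Species balance: V dC/dt = Q C_in − Q C − k V C.
This is linear with rate a = Q/V + k = 0.089187 s⁻¹.
C_ss = Q C_in/(Q + kV) = 0.75344 mg/L; C(t) = C_ss + (C₀ − C_ss) e^(−a t).
C(16.7) = 0.75344 + (-0.75344)·e^(−0.089187·16.7) = 0.75344 + (-0.75344)·0.22550 = 0.58353 mg/L.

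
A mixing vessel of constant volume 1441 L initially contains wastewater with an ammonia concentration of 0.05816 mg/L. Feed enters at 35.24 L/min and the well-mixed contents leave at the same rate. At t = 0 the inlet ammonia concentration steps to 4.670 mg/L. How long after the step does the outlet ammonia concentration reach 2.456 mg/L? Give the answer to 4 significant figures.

Unsteady species balance (constant V, well mixed): V dC/dt = Q(C_in − C), so τ = V/Q = 40.8910 min.
C(t) = C_in + (C₀ − C_in) e^(−t/τ). Set C = 2.456 and solve for t:
e^(−t/τ) = (C − C_in)/(C₀ − C_in) = (2.456 − 4.670)/(0.05816 − 4.670) = 0.480069
t = −τ ln(…) = 40.8910 × 0.733826 = 30.0069 min.

30.01 min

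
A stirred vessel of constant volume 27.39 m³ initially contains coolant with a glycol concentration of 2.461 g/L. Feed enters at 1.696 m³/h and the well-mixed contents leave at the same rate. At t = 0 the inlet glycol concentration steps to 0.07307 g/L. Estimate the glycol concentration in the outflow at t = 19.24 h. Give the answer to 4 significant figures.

Accumulation = in − out for the solute gives V dC/dt = Q(C_in − C).
Rewrite as dC/dt + C/τ = C_in/τ, τ = V/Q = 16.1498 h.
C approaches C_in exponentially: C(t) = C_in + (C₀ − C_in) e^(−t/τ).
C(19.24) = 0.07307 + (2.461 − 0.07307)·e^(−19.24/16.1498) = 0.07307 + (2.38793)·0.303811 = 0.798550 g/L.

0.7985 g/L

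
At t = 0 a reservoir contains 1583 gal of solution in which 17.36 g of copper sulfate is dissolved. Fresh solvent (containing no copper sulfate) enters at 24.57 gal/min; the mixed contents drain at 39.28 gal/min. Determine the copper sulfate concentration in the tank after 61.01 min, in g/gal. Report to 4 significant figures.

Total volume: dV/dt = Q_in − Q_out = -14.7100 gal/min, so V(t) = 1583 − 14.7100 t and V(61.01) = 685.543 gal.
Solute balance: dm/dt = 0 − Q_out C = −Q_out m/V(t).
dm/m = −Q_out dt/(V₀ − 14.7100 t); integrating gives ln(m/m₀) = −(Q_out/(Q_in−Q_out)) ln(V/V₀).
m = m₀ (V₀/V)^(Q_out/(Q_in−Q_out)) = 17.36 × (1583/685.543)^(-2.67029) = 1.85798 g.
C = m/V = 1.85798/685.543 = 0.00271024 g/gal.

0.002710 g/gal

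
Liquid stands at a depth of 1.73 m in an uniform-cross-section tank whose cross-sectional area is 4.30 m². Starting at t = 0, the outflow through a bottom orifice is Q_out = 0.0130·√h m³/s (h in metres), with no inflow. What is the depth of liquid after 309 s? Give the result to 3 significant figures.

0.719 m

A dh/dt = −Q_out = −0.0130 √h.
∫ h^(−1/2) dh = −(0.0130/A) ∫ dt, giving 2√h = 2√h₀ − (0.0130/A) t.
√h = √1.73 − 0.0130·309/(2·4.30) = 1.3153 − 0.46709 = 0.84820.
h = 0.84820² = 0.71945 m.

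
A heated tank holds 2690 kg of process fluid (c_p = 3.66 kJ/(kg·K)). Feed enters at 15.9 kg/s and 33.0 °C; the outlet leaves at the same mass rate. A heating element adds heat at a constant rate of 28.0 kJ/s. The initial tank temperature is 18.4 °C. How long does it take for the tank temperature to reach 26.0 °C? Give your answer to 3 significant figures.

Heat balance on the well-mixed liquid: M c_p dT/dt = ṁ c_p (T_in − T) + 28.0.
τ = M/ṁ = 169.18 s; T_ss = T_in + Q̇/(ṁ c_p) = 33.481 °C.
T(t) = T_ss + (T₀ − T_ss) e^(−t/τ). Set T = 26.0:
e^(−t/τ) = (26.0 − 33.481)/(18.4 − 33.481) = 0.49606
t = −169.18 · ln(0.49606) = 118.61 s.

119 s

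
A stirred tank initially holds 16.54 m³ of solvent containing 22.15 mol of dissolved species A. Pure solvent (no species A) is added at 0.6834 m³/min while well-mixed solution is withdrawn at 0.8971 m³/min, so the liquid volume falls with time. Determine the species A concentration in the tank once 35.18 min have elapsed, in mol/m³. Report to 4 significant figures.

0.1928 mol/m³

Let m(t) be the amount of species A. Volume: V(t) = V₀ + (Q_in − Q_out) t = 16.54 − 0.213700 t; V(35.18) = 9.02203 m³.
Solute balance: dm/dt = 0 − Q_out C = −Q_out m/V(t).
dm/m = −Q_out dt/(V₀ − 0.213700 t); integrating gives ln(m/m₀) = −(Q_out/(Q_in−Q_out)) ln(V/V₀).
m = m₀ (V₀/V)^(Q_out/(Q_in−Q_out)) = 22.15 × (16.54/9.02203)^(-4.19794) = 1.73918 mol.
C = m/V = 1.73918/9.02203 = 0.192771 mol/m³.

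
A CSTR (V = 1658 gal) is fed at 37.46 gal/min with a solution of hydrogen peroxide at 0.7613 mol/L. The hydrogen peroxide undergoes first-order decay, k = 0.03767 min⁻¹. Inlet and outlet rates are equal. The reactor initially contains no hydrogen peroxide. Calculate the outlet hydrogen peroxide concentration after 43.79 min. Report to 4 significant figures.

V dC/dt = Q(C_in − C) − k V C.
This is linear with rate a = Q/V + k = 0.0602635 min⁻¹.
C_ss = Q C_in/(Q + kV) = 0.285420 mol/L; C(t) = C_ss + (C₀ − C_ss) e^(−a t).
C(43.79) = 0.285420 + (-0.285420)·e^(−0.0602635·43.79) = 0.285420 + (-0.285420)·0.0714371 = 0.265031 mol/L.

0.2650 mol/L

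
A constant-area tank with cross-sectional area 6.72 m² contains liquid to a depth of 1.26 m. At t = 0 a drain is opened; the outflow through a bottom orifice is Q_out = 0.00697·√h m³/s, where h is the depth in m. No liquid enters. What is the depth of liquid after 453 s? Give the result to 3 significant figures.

0.788 m

Mass balance (ρ constant): A dh/dt = −0.00697 √h.
This is separable: 2 d(√h)/dt = −0.00697/A, so √h = √h₀ − (0.00697/(2A)) t.
√h = √1.26 − 0.00697·453/(2·6.72) = 1.1225 − 0.23493 = 0.88757.
h = 0.88757² = 0.78778 m.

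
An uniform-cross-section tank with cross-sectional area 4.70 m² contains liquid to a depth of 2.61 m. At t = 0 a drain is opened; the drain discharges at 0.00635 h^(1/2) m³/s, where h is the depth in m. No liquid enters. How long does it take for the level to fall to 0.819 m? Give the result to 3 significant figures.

1050 s

With no inflow, A dh/dt = −0.00635 √h.
Separate and integrate: 2(√h − √h₀) = −(0.00635/A) t.
t = 2A(√h₀ − √h)/0.00635 = 2·4.70·(√2.61 − √0.819)/0.00635
  = 9.4000 × (1.6155 − 0.90499) / 0.00635 = 1051.9 s.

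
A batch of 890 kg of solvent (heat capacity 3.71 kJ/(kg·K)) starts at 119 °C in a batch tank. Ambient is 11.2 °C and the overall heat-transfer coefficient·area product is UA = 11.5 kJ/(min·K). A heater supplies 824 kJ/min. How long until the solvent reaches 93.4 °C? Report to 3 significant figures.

Lumped-capacitance energy balance: M c_p dT/dt = UA(T_amb − T) + Q̇.
τ = M c_p/UA = 287.12 min; T_ss = T_amb + Q̇/UA = 11.2 + 824/11.5 = 82.852 °C.
T(t) = T_ss + (T₀ − T_ss)e^(−t/τ); set T = 93.4:
t = −τ ln[(T − T_ss)/(T₀ − T_ss)] = −287.12 · ln(0.29180) = 353.65 min.

354 min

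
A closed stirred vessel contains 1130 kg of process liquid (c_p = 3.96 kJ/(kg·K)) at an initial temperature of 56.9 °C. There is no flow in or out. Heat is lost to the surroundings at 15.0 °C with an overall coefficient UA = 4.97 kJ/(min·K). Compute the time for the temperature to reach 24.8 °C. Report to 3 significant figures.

1310 min

M c_p dT/dt = −UA(T − T_amb).
τ = M c_p/UA = 900.36 min; T_ss = T_amb = 15.000 °C.
T(t) = T_ss + (T₀ − T_ss)e^(−t/τ); set T = 24.8:
t = −τ ln[(T − T_ss)/(T₀ − T_ss)] = −900.36 · ln(0.23389) = 1308.1 min.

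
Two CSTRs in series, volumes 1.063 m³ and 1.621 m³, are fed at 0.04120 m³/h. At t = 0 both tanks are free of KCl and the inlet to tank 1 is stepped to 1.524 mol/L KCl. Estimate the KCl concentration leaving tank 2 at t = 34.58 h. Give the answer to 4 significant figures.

0.4456 mol/L

Each tank obeys Vᵢ dCᵢ/dt = Q(Cᵢ₋₁ − Cᵢ), so τᵢ = Vᵢ/Q.
τ₁ = 1.063/0.04120 = 25.8010 h; τ₂ = 1.621/0.04120 = 39.3447 h.
Tank 1: C₁ = C_in(1 − e^(−t/τ₁)). Tank 2 (τ₁ ≠ τ₂): C₂ = C_in[1 − (τ₁ e^(−t/τ₁) − τ₂ e^(−t/τ₂))/(τ₁ − τ₂)].
At t = 34.58: e^(−t/τ₁) = 0.261778, e^(−t/τ₂) = 0.415240.
C₂ = 1.524·[1 − (25.8010·0.261778 − 39.3447·0.415240)/(-13.5437)] = 1.524·0.292413 = 0.445637 mol/L.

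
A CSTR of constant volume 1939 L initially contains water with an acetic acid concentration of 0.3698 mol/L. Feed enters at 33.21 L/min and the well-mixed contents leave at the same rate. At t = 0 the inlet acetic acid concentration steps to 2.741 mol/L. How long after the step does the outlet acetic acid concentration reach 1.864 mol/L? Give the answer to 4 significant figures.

Transient balance on the dissolved component: V dC/dt = Q(C_in − C), so τ = V/Q = 58.3860 min.
C(t) = C_in + (C₀ − C_in) e^(−t/τ). Set C = 1.864 and solve for t:
e^(−t/τ) = (C − C_in)/(C₀ − C_in) = (1.864 − 2.741)/(0.3698 − 2.741) = 0.369855
t = −τ ln(…) = 58.3860 × 0.994644 = 58.0733 min.

58.07 min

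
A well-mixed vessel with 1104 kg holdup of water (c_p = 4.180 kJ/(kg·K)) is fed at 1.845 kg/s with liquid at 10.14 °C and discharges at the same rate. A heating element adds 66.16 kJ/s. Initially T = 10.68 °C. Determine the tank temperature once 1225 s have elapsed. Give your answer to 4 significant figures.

M c_p dT/dt = ṁ c_p (T_in − T) + Q̇.
τ = M/ṁ = 598.374 s; T_ss = T_in + Q̇/(ṁ c_p) = 10.14 + 66.16/(1.845·4.180) = 18.7187 °C.
T approaches T_ss exponentially: T(t) = T_ss + (T₀ − T_ss) e^(−t/τ).
T(1225) = 18.7187 + (-8.03873)·e^(−1225/598.374) = 18.7187 + (-8.03873)·0.129094 = 17.6810 °C.

17.68 °C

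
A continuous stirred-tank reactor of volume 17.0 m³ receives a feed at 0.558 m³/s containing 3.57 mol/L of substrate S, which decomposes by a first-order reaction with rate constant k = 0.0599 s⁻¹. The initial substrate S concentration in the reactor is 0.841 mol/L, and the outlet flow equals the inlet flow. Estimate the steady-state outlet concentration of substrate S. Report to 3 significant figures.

1.26 mol/L

Species balance: V dC/dt = Q C_in − Q C − k V C.
Steady state (dC/dt = 0): C_ss = Q C_in/(Q + kV) = C_in/(1 + kV/Q).
C_ss = 0.558·3.57/(0.558 + 0.0599·17.0) = 1.9921/1.5763 = 1.2638 mol/L.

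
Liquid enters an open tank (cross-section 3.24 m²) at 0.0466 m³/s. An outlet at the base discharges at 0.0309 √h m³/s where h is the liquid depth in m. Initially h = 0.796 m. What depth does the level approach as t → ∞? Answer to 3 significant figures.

A dh/dt = Q_in − 0.0309 √h. Steady state requires inflow = outflow:
Q_in = 0.0309 √h_ss ⇒ √h_ss = 0.0466/0.0309 = 1.5081.
h_ss = 1.5081² = 2.2743 m. (Since h₀ = 0.796 m < h_ss, the level will rise toward this value.)

2.27 m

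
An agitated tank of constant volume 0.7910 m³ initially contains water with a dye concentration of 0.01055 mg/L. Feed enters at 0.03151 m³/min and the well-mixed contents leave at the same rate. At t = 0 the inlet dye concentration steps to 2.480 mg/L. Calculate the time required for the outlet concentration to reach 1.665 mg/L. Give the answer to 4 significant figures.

Mass balance on the solute (V constant): V dC/dt = Q(C_in − C), so τ = V/Q = 25.1031 min.
C(t) = C_in + (C₀ − C_in) e^(−t/τ). Set C = 1.665 and solve for t:
e^(−t/τ) = (C − C_in)/(C₀ − C_in) = (1.665 − 2.480)/(0.01055 − 2.480) = 0.330033
t = −τ ln(…) = 25.1031 × 1.10856 = 27.8284 min.

27.83 min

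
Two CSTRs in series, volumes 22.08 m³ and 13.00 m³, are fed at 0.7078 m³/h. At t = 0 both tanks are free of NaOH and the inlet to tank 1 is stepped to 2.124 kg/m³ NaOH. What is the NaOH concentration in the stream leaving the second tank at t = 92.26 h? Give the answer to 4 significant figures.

Each tank obeys Vᵢ dCᵢ/dt = Q(Cᵢ₋₁ − Cᵢ), so τᵢ = Vᵢ/Q.
τ₁ = 22.08/0.7078 = 31.1953 h; τ₂ = 13.00/0.7078 = 18.3668 h.
Solving the cascade with C₁(0)=C₂(0)=0 gives C₂(t) = C_in[1 − (τ₁ e^(−t/τ₁) − τ₂ e^(−t/τ₂))/(τ₁ − τ₂)].
At t = 92.26: e^(−t/τ₁) = 0.0519486, e^(−t/τ₂) = 0.00658341.
C₂ = 2.124·[1 − (31.1953·0.0519486 − 18.3668·0.00658341)/(12.8285)] = 2.124·0.883101 = 1.87571 kg/m³.

1.876 kg/m³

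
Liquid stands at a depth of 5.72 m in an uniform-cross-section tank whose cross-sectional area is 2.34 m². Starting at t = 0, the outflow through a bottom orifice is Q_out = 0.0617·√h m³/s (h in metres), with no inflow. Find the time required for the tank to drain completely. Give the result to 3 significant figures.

181 s

With no inflow, A dh/dt = −0.0617 √h.
Separate and integrate: 2(√h − √h₀) = −(0.0617/A) t.
Tank is empty when √h = 0: t_empty = 2A√h₀/0.0617.
t_empty = 2·2.34·√5.72/0.0617 = 4.6800·2.3917/0.0617 = 181.41 s.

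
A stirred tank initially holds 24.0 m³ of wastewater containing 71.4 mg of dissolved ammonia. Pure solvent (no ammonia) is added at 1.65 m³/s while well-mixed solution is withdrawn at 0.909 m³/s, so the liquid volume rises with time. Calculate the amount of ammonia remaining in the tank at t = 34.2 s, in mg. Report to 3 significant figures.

29.5 mg

Total volume: dV/dt = Q_in − Q_out = 0.74100 m³/s, so V(t) = 24.0 + 0.74100 t and V(34.2) = 49.342 m³.
Species balance (pure solvent in): dm/dt = −Q_out · m/V(t).
dm/m = −Q_out dt/(V₀ + 0.74100 t); integrating gives ln(m/m₀) = −(Q_out/(Q_in−Q_out)) ln(V/V₀).
m = m₀ (V₀/V)^(Q_out/(Q_in−Q_out)) = 71.4 × (24.0/49.342)^(1.2267) = 29.493 mg.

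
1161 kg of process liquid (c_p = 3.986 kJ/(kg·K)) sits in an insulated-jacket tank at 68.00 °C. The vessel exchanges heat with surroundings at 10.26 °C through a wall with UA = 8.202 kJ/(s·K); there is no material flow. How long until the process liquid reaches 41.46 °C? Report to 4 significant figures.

347.3 s

M c_p dT/dt = −UA(T − T_amb).
τ = M c_p/UA = 564.222 s; T_ss = T_amb = 10.2600 °C.
T(t) = T_ss + (T₀ − T_ss)e^(−t/τ); set T = 41.46:
t = −τ ln[(T − T_ss)/(T₀ − T_ss)] = −564.222 · ln(0.540353) = 347.297 s.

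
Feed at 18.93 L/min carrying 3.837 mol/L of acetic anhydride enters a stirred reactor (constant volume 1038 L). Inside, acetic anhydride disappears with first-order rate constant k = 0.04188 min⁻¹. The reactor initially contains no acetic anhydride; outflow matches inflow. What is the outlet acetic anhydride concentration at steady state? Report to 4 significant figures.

Accumulation = in − out − consumed: V dC/dt = Q C_in − Q C − k V C.
At steady state: 0 = Q C_in − (Q + kV) C_ss, so C_ss = Q C_in/(Q + kV).
C_ss = 18.93·3.837/(18.93 + 0.04188·1038) = 72.6344/62.4014 = 1.16399 mol/L.

1.164 mol/L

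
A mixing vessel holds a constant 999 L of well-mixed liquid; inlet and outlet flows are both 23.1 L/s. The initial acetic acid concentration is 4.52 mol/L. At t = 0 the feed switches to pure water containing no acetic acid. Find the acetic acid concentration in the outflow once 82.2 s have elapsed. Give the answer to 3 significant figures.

0.676 mol/L

Accumulation = in − out for the solute gives V dC/dt = Q(C_in − C).
So dC/dt = (C_in − C)/τ with τ = V/Q = 999/23.1 = 43.247 s.
Solution: C(t) = C_in + (C₀ − C_in) e^(−t/τ).
C(82.2) = 0 + (4.52 − 0)·e^(−82.2/43.247) = 0 + (4.5200)·0.14946 = 0.67556 mol/L.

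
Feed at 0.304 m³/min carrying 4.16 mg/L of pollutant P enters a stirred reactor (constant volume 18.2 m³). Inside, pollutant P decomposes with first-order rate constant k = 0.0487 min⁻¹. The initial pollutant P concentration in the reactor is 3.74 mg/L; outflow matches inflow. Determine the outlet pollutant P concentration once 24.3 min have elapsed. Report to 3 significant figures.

1.61 mg/L

Species balance: V dC/dt = Q C_in − Q C − k V C.
dC/dt = (Q/V) C_in − (Q/V + k) C; effective rate a = Q/V + k = 0.016703 + 0.0487 = 0.065403 min⁻¹.
C_ss = Q C_in/(Q + kV) = 1.0624 mg/L; C(t) = C_ss + (C₀ − C_ss) e^(−a t).
C(24.3) = 1.0624 + (2.6776)·e^(−0.065403·24.3) = 1.0624 + (2.6776)·0.20407 = 1.6088 mg/L.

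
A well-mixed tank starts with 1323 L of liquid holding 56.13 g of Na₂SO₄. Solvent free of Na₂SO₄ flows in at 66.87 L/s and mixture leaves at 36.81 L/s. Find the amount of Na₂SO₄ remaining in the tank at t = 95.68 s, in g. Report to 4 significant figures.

Let m(t) be the amount of Na₂SO₄. Volume: V(t) = V₀ + (Q_in − Q_out) t = 1323 + 30.0600 t; V(95.68) = 4199.14 L.
No Na₂SO₄ enters, so dm/dt = −Q_out · (m/V).
dm/m = −Q_out dt/(V₀ + 30.0600 t); integrating gives ln(m/m₀) = −(Q_out/(Q_in−Q_out)) ln(V/V₀).
m = m₀ (V₀/V)^(Q_out/(Q_in−Q_out)) = 56.13 × (1323/4199.14)^(1.22455) = 13.6446 g.

13.64 g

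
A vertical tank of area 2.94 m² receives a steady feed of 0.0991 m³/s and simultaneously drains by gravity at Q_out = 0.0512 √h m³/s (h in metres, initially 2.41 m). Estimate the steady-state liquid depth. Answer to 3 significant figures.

3.75 m

Volume balance on the tank: A dh/dt = Q_in − 0.0512 √h. At steady state dh/dt = 0:
Q_in = 0.0512 √h_ss ⇒ √h_ss = 0.0991/0.0512 = 1.9355.
h_ss = 1.9355² = 3.7463 m. (Since h₀ = 2.41 m < h_ss, the level will rise toward this value.)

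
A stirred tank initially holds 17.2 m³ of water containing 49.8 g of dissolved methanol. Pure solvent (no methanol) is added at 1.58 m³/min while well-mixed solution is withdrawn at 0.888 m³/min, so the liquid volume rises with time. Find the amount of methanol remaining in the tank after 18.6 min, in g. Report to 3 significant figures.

Total volume: dV/dt = Q_in − Q_out = 0.69200 m³/min, so V(t) = 17.2 + 0.69200 t and V(18.6) = 30.071 m³.
Species balance (pure solvent in): dm/dt = −Q_out · m/V(t).
dm/m = −Q_out dt/(V₀ + 0.69200 t); integrating gives ln(m/m₀) = −(Q_out/(Q_in−Q_out)) ln(V/V₀).
m = m₀ (V₀/V)^(Q_out/(Q_in−Q_out)) = 49.8 × (17.2/30.071)^(1.2832) = 24.316 g.

24.3 g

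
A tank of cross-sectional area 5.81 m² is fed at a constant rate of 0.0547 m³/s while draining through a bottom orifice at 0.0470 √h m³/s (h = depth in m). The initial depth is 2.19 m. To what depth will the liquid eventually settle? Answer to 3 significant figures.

1.35 m

Mass balance (ρ constant): A dh/dt = Q_in − 0.0470 √h. At steady state dh/dt = 0:
Q_in = 0.0470 √h_ss ⇒ √h_ss = 0.0547/0.0470 = 1.1638.
h_ss = 1.1638² = 1.3545 m. (Since h₀ = 2.19 m > h_ss, the level will fall toward this value.)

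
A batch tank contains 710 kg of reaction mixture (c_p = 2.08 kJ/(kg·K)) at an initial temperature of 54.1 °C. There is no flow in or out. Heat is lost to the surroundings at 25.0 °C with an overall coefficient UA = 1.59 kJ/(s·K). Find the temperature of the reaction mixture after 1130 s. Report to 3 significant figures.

33.6 °C

M c_p dT/dt = −UA(T − T_amb).
dT/dt = (T_ss − T)/τ with T_ss = T_amb = 25.000 °C, τ = M c_p/UA = 710·2.08/1.59 = 928.81 s.
Integrating: T(t) = T_ss + (T₀ − T_ss) e^(−t/τ).
T(1130) = 25.000 + (29.100)·0.29623 = 33.620 °C.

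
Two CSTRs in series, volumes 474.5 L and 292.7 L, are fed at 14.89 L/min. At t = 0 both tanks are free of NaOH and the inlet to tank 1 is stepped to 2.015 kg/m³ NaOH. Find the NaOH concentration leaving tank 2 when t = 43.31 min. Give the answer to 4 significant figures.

Each tank obeys Vᵢ dCᵢ/dt = Q(Cᵢ₋₁ − Cᵢ), so τᵢ = Vᵢ/Q.
τ₁ = 474.5/14.89 = 31.8670 min; τ₂ = 292.7/14.89 = 19.6575 min.
Tank 1: C₁ = C_in(1 − e^(−t/τ₁)). Tank 2 (τ₁ ≠ τ₂): C₂ = C_in[1 − (τ₁ e^(−t/τ₁) − τ₂ e^(−t/τ₂))/(τ₁ − τ₂)].
At t = 43.31: e^(−t/τ₁) = 0.256896, e^(−t/τ₂) = 0.110446.
C₂ = 2.015·[1 − (31.8670·0.256896 − 19.6575·0.110446)/(12.2095)] = 2.015·0.507318 = 1.02225 kg/m³.

1.022 kg/m³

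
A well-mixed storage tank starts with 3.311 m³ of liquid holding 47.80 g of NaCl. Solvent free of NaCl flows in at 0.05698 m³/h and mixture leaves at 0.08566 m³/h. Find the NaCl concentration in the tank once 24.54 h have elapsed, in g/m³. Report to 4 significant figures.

Let m(t) be the amount of NaCl. Volume: V(t) = V₀ + (Q_in − Q_out) t = 3.311 − 0.0286800 t; V(24.54) = 2.60719 m³.
Solute balance: dm/dt = 0 − Q_out C = −Q_out m/V(t).
Separate: dm/m = −Q_out dt/V(t) ⇒ ln(m/m₀) = −(Q_out/(Q_in−Q_out)) ln(V/V₀).
m = m₀ (V₀/V)^(Q_out/(Q_in−Q_out)) = 47.80 × (3.311/2.60719)^(-2.98675) = 23.4123 g.
C = m/V = 23.4123/2.60719 = 8.97991 g/m³.

8.980 g/m³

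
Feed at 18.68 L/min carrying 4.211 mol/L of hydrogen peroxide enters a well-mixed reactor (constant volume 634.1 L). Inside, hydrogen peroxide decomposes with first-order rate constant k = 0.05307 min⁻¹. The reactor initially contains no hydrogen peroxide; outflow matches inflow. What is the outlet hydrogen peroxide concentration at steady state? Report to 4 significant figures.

Accumulation = in − out − consumed: V dC/dt = Q C_in − Q C − k V C.
At steady state: 0 = Q C_in − (Q + kV) C_ss, so C_ss = Q C_in/(Q + kV).
C_ss = 18.68·4.211/(18.68 + 0.05307·634.1) = 78.6615/52.3317 = 1.50313 mol/L.

1.503 mol/L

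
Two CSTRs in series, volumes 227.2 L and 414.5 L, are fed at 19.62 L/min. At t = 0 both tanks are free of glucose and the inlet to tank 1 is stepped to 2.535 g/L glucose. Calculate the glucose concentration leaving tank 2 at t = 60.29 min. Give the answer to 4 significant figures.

2.229 g/L

Species balance on tank i: dCᵢ/dt = (Cᵢ₋₁ − Cᵢ)/τᵢ with τᵢ = Vᵢ/Q.
τ₁ = 227.2/19.62 = 11.5800 min; τ₂ = 414.5/19.62 = 21.1264 min.
Tank 1: C₁ = C_in(1 − e^(−t/τ₁)). Tank 2 (τ₁ ≠ τ₂): C₂ = C_in[1 − (τ₁ e^(−t/τ₁) − τ₂ e^(−t/τ₂))/(τ₁ − τ₂)].
At t = 60.29: e^(−t/τ₁) = 0.00548147, e^(−t/τ₂) = 0.0576264.
C₂ = 2.535·[1 − (11.5800·0.00548147 − 21.1264·0.0576264)/(-9.54638)] = 2.535·0.879120 = 2.22857 g/L.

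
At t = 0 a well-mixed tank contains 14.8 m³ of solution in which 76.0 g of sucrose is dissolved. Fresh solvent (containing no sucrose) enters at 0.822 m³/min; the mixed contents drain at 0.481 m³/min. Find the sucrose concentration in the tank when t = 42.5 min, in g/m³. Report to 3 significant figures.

Total volume: dV/dt = Q_in − Q_out = 0.34100 m³/min, so V(t) = 14.8 + 0.34100 t and V(42.5) = 29.292 m³.
Species balance (pure solvent in): dm/dt = −Q_out · m/V(t).
dm/m = −Q_out dt/(V₀ + 0.34100 t); integrating gives ln(m/m₀) = −(Q_out/(Q_in−Q_out)) ln(V/V₀).
m = m₀ (V₀/V)^(Q_out/(Q_in−Q_out)) = 76.0 × (14.8/29.292)^(1.4106) = 29.013 g.
C = m/V = 29.013/29.292 = 0.99045 g/m³.

0.990 g/m³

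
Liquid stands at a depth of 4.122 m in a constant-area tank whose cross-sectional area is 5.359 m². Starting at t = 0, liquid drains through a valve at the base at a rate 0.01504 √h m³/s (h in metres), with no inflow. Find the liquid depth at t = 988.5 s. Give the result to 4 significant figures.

0.4137 m

Mass balance (ρ constant): A dh/dt = −0.01504 √h.
Separate and integrate: 2(√h − √h₀) = −(0.01504/A) t.
√h = √4.122 − 0.01504·988.5/(2·5.359) = 2.03027 − 1.38711 = 0.643161.
h = 0.643161² = 0.413657 m.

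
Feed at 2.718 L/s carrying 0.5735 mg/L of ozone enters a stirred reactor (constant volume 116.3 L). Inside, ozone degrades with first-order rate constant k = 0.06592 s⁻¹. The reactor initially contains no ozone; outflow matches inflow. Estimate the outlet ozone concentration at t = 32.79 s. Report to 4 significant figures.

0.1421 mg/L

Accumulation = in − out − consumed: V dC/dt = Q C_in − Q C − k V C.
This is linear with rate a = Q/V + k = 0.0892906 s⁻¹.
C_ss = Q C_in/(Q + kV) = 0.150106 mg/L; C(t) = C_ss + (C₀ − C_ss) e^(−a t).
C(32.79) = 0.150106 + (-0.150106)·e^(−0.0892906·32.79) = 0.150106 + (-0.150106)·0.0535126 = 0.142073 mg/L.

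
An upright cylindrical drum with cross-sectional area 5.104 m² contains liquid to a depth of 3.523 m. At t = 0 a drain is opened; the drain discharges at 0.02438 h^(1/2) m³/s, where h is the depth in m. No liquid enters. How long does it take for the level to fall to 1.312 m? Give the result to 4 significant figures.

306.3 s

Accumulation of liquid (constant cross-section A): A dh/dt = −0.02438 √h.
∫ h^(−1/2) dh = −(0.02438/A) ∫ dt, giving 2√h = 2√h₀ − (0.02438/A) t.
t = 2A(√h₀ − √h)/0.02438 = 2·5.104·(√3.523 − √1.312)/0.02438
  = 10.2080 × (1.87697 − 1.14543) / 0.02438 = 306.299 s.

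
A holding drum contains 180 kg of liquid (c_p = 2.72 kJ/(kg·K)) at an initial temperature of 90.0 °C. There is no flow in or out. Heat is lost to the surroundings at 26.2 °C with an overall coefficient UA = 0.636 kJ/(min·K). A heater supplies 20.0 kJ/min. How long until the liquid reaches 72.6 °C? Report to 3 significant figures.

594 min

Lumped-capacitance energy balance: M c_p dT/dt = UA(T_amb − T) + Q̇.
τ = M c_p/UA = 769.81 min; T_ss = T_amb + Q̇/UA = 26.2 + 20.0/0.636 = 57.647 °C.
T(t) = T_ss + (T₀ − T_ss)e^(−t/τ); set T = 72.6:
t = −τ ln[(T − T_ss)/(T₀ − T_ss)] = −769.81 · ln(0.46219) = 594.12 min.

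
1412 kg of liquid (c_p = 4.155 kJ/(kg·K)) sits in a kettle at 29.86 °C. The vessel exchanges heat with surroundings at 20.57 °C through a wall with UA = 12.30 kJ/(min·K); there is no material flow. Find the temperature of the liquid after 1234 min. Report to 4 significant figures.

21.27 °C

First-law balance (no shaft work): M c_p dT/dt = −UA(T − T_amb).
dT/dt = (T_ss − T)/τ with T_ss = T_amb = 20.5700 °C, τ = M c_p/UA = 1412·4.155/12.30 = 476.980 min.
This is linear first-order; T(t) = T_ss + (T₀ − T_ss) e^(−t/τ).
T(1234) = 20.5700 + (9.29000)·0.0752373 = 21.2690 °C.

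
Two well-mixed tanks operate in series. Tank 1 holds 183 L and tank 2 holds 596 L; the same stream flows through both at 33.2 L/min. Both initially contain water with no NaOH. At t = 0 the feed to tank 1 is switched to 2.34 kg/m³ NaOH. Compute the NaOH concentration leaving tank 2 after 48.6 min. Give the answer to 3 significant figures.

Time constants: τᵢ = Vᵢ/Q for each well-mixed tank.
τ₁ = 183/33.2 = 5.5120 min; τ₂ = 596/33.2 = 17.952 min.
Tank 1: C₁ = C_in(1 − e^(−t/τ₁)). Tank 2 (τ₁ ≠ τ₂): C₂ = C_in[1 − (τ₁ e^(−t/τ₁) − τ₂ e^(−t/τ₂))/(τ₁ − τ₂)].
At t = 48.6: e^(−t/τ₁) = 0.00014818, e^(−t/τ₂) = 0.066720.
C₂ = 2.34·[1 − (5.5120·0.00014818 − 17.952·0.066720)/(-12.440)] = 2.34·0.90378 = 2.1148 kg/m³.

2.11 kg/m³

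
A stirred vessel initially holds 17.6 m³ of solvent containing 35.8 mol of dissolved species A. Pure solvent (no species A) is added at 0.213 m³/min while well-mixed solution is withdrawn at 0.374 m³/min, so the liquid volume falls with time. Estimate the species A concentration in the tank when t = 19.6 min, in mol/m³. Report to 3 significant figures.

Let m(t) be the amount of species A. Volume: V(t) = V₀ + (Q_in − Q_out) t = 17.6 − 0.16100 t; V(19.6) = 14.444 m³.
Solute balance: dm/dt = 0 − Q_out C = −Q_out m/V(t).
dm/m = −Q_out dt/(V₀ − 0.16100 t); integrating gives ln(m/m₀) = −(Q_out/(Q_in−Q_out)) ln(V/V₀).
m = m₀ (V₀/V)^(Q_out/(Q_in−Q_out)) = 35.8 × (17.6/14.444)^(-2.3230) = 22.623 mol.
C = m/V = 22.623/14.444 = 1.5662 mol/m³.

1.57 mol/m³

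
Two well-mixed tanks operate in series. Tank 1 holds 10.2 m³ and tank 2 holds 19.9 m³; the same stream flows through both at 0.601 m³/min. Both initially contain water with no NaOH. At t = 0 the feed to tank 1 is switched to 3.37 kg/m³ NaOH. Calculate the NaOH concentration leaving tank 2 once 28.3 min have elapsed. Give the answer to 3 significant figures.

1.10 kg/m³

Time constants: τᵢ = Vᵢ/Q for each well-mixed tank.
τ₁ = 10.2/0.601 = 16.972 min; τ₂ = 19.9/0.601 = 33.111 min.
Solving the cascade with C₁(0)=C₂(0)=0 gives C₂(t) = C_in[1 − (τ₁ e^(−t/τ₁) − τ₂ e^(−t/τ₂))/(τ₁ − τ₂)].
At t = 28.3: e^(−t/τ₁) = 0.18872, e^(−t/τ₂) = 0.42542.
C₂ = 3.37·[1 − (16.972·0.18872 − 33.111·0.42542)/(-16.140)] = 3.37·0.32569 = 1.0976 kg/m³.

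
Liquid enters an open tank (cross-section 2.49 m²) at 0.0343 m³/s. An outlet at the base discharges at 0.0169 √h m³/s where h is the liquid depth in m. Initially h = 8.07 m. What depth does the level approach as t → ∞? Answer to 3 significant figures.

Level balance: A dh/dt = 0.0343 − 0.0169 √h. Setting dh/dt = 0:
Q_in = 0.0169 √h_ss ⇒ √h_ss = 0.0343/0.0169 = 2.0296.
h_ss = 2.0296² = 4.1192 m. (Since h₀ = 8.07 m > h_ss, the level will fall toward this value.)

4.12 m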